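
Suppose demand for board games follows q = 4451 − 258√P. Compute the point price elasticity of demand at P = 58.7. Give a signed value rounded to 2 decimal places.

dq/dP = −258/(2√P) = -16.8372. At P = 58.7, q = 2474.31.
Ed = (dq/dP)·(P/q) = (-16.8372) × (58.7/2474.31) = -0.3994…

-0.40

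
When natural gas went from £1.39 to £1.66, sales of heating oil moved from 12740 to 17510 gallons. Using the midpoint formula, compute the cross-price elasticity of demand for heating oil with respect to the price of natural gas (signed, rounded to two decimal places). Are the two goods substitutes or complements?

%ΔQ_{heating oil} = (17510 − 12740)/avg = 4770/15125 = 0.315371…
%ΔP_{natural gas} = (1.66 − 1.39)/avg = 0.27/1.525 = 0.177049…
E_cross = (4770/15125) / (0.27/1.525) = 1.7812…
E_cross > 0 ⇒ the goods are substitutes.

1.78; substitutes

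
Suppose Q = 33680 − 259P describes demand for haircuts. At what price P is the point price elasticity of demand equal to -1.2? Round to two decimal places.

Ed = −259P/(33680 − 259P). Set this equal to -1.2:
259P = 1.2·(33680 − 259P) ⇒ 259P(1 + 1.2) = 1.2·33680
P = 1.2·33680 / (259·2.2) = 70.9301…

70.93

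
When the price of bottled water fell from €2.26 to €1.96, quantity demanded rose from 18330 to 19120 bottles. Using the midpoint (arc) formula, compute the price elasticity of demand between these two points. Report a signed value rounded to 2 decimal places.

-0.30

%ΔQ = (19120 − 18330) / [(18330 + 19120)/2] = 790/18725 = 0.042189…
%ΔP = (1.96 − 2.26) / [(2.26 + 1.96)/2] = -0.3/2.11 = -0.142180…
Arc Ed = %ΔQ / %ΔP = (790/18725) / (-0.3/2.11) = -0.2967…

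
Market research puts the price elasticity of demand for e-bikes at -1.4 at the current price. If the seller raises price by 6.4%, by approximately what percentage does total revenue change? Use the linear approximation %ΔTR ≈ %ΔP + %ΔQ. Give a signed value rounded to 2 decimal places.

%ΔQ ≈ Ed × %ΔP = (-1.4) × (+6.4%) = -8.9600%
%ΔTR ≈ %ΔP + %ΔQ = (+6.4%) + (-8.9600%) = -2.5600%

-2.56%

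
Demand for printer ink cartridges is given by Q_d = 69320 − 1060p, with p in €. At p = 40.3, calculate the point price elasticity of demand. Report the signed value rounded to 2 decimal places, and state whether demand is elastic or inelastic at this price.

-1.61; elastic

dQ_d/dp = −1060. At p = 40.3, Q_d = 69320 − 1060(40.3) = 26602.
Ed = (dQ_d/dp)·(p/Q_d) = −1060 × (40.3/26602) = -1.6058…
|Ed| = 1.61 > 1, so demand is elastic.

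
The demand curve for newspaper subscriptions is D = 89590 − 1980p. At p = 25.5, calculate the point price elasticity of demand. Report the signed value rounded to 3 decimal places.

dD/dp = −1980. At p = 25.5, D = 89590 − 1980(25.5) = 39100.
Ed = (dD/dp)·(p/D) = −1980 × (25.5/39100) = -1.29130…

-1.291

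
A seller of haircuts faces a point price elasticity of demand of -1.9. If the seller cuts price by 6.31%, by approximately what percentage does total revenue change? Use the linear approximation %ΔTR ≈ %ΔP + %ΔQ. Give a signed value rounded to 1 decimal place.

+5.7%

%ΔQ ≈ Ed × %ΔP = (-1.9) × (-6.31%) = +11.9890%
%ΔTR ≈ %ΔP + %ΔQ = (-6.31%) + (+11.9890%) = +5.6790%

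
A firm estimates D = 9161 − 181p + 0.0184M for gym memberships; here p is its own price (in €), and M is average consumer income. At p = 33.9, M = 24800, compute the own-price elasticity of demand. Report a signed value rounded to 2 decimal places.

At the given values, D = 9161 − 181(33.9) + 0.0184(24800) = 3481.42.
∂D/∂p = −181.
E = (-181) × (33.9/3481.42) = -1.7624…

-1.76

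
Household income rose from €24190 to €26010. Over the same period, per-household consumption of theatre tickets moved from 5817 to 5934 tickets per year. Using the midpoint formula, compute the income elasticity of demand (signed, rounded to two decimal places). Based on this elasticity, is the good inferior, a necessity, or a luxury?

0.27; necessity

%ΔQ = (5934 − 5817)/[( 5817 + 5934)/2] = 117/5875.5 = 0.019913…
%ΔIncome = (26010 − 24190)/[( 24190 + 26010)/2] = 1820/25100 = 0.072509…
E_income = (117/5875.5) / (1820/25100) = 0.2746…
0 < E_income < 1 ⇒ normal good, necessity.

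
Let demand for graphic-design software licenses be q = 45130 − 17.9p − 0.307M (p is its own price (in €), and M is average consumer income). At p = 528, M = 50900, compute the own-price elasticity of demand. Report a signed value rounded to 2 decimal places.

-0.47

At the given values, q = 45130 − 17.9(528) − 0.307(50900) = 20052.5.
∂q/∂p = −17.9.
E = (-17.9) × (528/20052.5) = -0.4713…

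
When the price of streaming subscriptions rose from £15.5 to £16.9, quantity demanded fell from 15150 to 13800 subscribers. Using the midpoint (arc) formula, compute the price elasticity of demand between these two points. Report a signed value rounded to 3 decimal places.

-1.079

%ΔQ = (13800 − 15150) / [(15150 + 13800)/2] = -1350/14475 = -0.093264…
%ΔP = (16.9 − 15.5) / [(15.5 + 16.9)/2] = 1.4/16.2 = 0.086419…
Arc Ed = %ΔQ / %ΔP = (-1350/14475) / (1.4/16.2) = -1.07920…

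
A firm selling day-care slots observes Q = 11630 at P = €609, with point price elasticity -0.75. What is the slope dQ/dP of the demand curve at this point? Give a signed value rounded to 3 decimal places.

-14.323

Ed = (dQ/dP)·(P/Q) ⇒ dQ/dP = Ed·Q/P = (-0.75)·11630/609 = -14.32266…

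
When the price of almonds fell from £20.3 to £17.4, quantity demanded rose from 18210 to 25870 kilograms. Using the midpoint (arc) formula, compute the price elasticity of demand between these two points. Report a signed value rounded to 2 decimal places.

-2.26

%ΔQ = (25870 − 18210) / [(18210 + 25870)/2] = 7660/22040 = 0.347549…
%ΔP = (17.4 − 20.3) / [(20.3 + 17.4)/2] = -2.9/18.85 = -0.153846…
Arc Ed = %ΔQ / %ΔP = (7660/22040) / (-2.9/18.85) = -2.2590…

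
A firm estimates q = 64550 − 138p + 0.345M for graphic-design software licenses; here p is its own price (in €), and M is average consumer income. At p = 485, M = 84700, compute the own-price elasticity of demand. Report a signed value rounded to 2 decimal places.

At the given values, q = 64550 − 138(485) + 0.345(84700) = 26841.5.
∂q/∂p = −138.
E = (-138) × (485/26841.5) = -2.4935…

-2.49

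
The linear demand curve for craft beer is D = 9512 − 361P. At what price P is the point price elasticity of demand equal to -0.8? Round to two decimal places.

Ed = −361P/(9512 − 361P). Set this equal to -0.8:
361P = 0.8·(9512 − 361P) ⇒ 361P(1 + 0.8) = 0.8·9512
P = 0.8·9512 / (361·1.8) = 11.7106…

11.71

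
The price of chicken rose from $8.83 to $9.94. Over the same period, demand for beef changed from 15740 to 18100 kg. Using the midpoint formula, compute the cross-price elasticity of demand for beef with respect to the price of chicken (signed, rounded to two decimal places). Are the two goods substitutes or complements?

%ΔQ_{beef} = (18100 − 15740)/avg = 2360/16920 = 0.139479…
%ΔP_{chicken} = (9.94 − 8.83)/avg = 1.11/9.385 = 0.118273…
E_cross = (2360/16920) / (1.11/9.385) = 1.1792…
E_cross > 0 ⇒ the goods are substitutes.

1.18; substitutes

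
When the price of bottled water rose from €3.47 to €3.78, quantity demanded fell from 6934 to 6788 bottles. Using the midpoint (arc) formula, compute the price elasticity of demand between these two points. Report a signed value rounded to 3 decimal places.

%ΔQ = (6788 − 6934) / [(6934 + 6788)/2] = -146/6861 = -0.021279…
%ΔP = (3.78 − 3.47) / [(3.47 + 3.78)/2] = 0.31/3.625 = 0.085517…
Arc Ed = %ΔQ / %ΔP = (-146/6861) / (0.31/3.625) = -0.24883…

-0.249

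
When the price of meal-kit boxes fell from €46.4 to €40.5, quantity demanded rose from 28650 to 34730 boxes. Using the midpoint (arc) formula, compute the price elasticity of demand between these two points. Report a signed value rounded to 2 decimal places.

%ΔQ = (34730 − 28650) / [(28650 + 34730)/2] = 6080/31690 = 0.191858…
%ΔP = (40.5 − 46.4) / [(46.4 + 40.5)/2] = -5.9/43.45 = -0.135788…
Arc Ed = %ΔQ / %ΔP = (6080/31690) / (-5.9/43.45) = -1.4129…

-1.41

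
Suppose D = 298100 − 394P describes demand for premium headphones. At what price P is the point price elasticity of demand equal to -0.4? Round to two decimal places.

Ed = −394P/(298100 − 394P). Set this equal to -0.4:
394P = 0.4·(298100 − 394P) ⇒ 394P(1 + 0.4) = 0.4·298100
P = 0.4·298100 / (394·1.4) = 216.1711…

216.17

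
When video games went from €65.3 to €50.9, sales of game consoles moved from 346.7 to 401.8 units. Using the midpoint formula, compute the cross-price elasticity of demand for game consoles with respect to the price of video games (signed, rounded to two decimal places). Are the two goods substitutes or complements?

-0.59; complements

%ΔQ_{game consoles} = (401.8 − 346.7)/avg = 55.1/374.25 = 0.147227…
%ΔP_{video games} = (50.9 − 65.3)/avg = -14.4/58.1 = -0.247848…
E_cross = (55.1/374.25) / (-14.4/58.1) = -0.5940…
E_cross < 0 ⇒ the goods are complements.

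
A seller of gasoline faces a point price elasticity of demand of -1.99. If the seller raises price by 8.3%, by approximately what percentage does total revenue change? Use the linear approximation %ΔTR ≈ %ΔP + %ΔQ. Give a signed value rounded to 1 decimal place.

%ΔQ ≈ Ed × %ΔP = (-1.99) × (+8.3%) = -16.5170%
%ΔTR ≈ %ΔP + %ΔQ = (+8.3%) + (-16.5170%) = -8.2170%

-8.2%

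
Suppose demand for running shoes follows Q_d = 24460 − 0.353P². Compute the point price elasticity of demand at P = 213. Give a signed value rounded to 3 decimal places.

-3.793

dQ_d/dP = −2·0.353·P = -150.378. At P = 213, Q_d = 8444.743.
Ed = (dQ_d/dP)·(P/Q_d) = (-150.378) × (213/8444.743) = -3.79295…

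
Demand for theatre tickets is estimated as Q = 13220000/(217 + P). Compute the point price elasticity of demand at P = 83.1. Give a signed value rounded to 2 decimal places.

dQ/dP = −13220000/(217 + P)² = -146.791. At P = 83.1, Q = 44052.
Ed = (dQ/dP)·(P/Q) = (-146.791) × (83.1/44052) = -0.2769…

-0.28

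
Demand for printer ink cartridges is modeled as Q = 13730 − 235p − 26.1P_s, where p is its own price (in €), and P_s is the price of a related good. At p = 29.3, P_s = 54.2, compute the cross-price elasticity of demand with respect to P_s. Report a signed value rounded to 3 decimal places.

At the given values, Q = 13730 − 235(29.3) − 26.1(54.2) = 5429.88.
∂Q/∂P_s = -26.1.
E = (-26.1) × (54.2/5429.88) = -0.26052…

-0.261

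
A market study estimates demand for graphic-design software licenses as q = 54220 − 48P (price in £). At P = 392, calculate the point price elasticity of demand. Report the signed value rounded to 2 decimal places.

dq/dP = −48. At P = 392, q = 54220 − 48(392) = 35404.
Ed = (dq/dP)·(P/q) = −48 × (392/35404) = -0.5314…

-0.53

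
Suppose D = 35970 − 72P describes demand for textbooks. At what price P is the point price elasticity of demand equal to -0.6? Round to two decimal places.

Ed = −72P/(35970 − 72P). Set this equal to -0.6:
72P = 0.6·(35970 − 72P) ⇒ 72P(1 + 0.6) = 0.6·35970
P = 0.6·35970 / (72·1.6) = 187.3437…

187.34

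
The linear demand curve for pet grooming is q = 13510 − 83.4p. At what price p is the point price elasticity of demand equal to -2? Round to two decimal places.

Ed = −83.4p/(13510 − 83.4p). Set this equal to -2:
83.4p = 2·(13510 − 83.4p) ⇒ 83.4p(1 + 2) = 2·13510
p = 2·13510 / (83.4·3) = 107.9936…

107.99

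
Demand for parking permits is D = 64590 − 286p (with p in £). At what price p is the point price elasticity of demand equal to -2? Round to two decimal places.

Ed = −286p/(64590 − 286p). Set this equal to -2:
286p = 2·(64590 − 286p) ⇒ 286p(1 + 2) = 2·64590
p = 2·64590 / (286·3) = 150.5594…

150.56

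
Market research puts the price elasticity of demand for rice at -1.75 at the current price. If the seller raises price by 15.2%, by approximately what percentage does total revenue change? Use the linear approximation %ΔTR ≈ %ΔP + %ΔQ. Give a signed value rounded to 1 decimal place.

-11.4%

%ΔQ ≈ Ed × %ΔP = (-1.75) × (+15.2%) = -26.6000%
%ΔTR ≈ %ΔP + %ΔQ = (+15.2%) + (-26.6000%) = -11.4000%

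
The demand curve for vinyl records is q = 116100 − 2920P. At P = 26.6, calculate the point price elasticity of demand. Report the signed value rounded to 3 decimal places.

-2.021

dq/dP = −2920. At P = 26.6, q = 116100 − 2920(26.6) = 38428.
Ed = (dq/dP)·(P/q) = −2920 × (26.6/38428) = -2.02123…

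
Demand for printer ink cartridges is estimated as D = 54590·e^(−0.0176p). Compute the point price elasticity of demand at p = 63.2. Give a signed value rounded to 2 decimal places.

-1.11

dD/dp = −0.0176·D = -315.901. At p = 63.2, D = 17948.9.
Ed = (dD/dp)·(p/D) = (-315.901) × (63.2/17948.9) = -1.1123…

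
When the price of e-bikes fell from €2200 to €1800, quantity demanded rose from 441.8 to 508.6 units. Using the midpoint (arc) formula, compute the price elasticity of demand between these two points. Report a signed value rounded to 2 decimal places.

%ΔQ = (508.6 − 441.8) / [(441.8 + 508.6)/2] = 66.8/475.2 = 0.140572…
%ΔP = (1800 − 2200) / [(2200 + 1800)/2] = -400/2000 = -0.2
Arc Ed = %ΔQ / %ΔP = (66.8/475.2) / (-400/2000) = -0.7028…

-0.70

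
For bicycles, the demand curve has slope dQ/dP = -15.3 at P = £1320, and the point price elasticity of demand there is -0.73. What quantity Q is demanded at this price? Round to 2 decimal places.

27665.75

Ed = (dQ/dP)·(P/Q) ⇒ Q = (dQ/dP)·P/Ed = (-15.3)·1320/(-0.73) = 27665.7534…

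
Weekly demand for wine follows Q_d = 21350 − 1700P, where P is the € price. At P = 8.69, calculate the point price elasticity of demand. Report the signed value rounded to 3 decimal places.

-2.246

dQ_d/dP = −1700. At P = 8.69, Q_d = 21350 − 1700(8.69) = 6577.
Ed = (dQ_d/dP)·(P/Q_d) = −1700 × (8.69/6577) = -2.24616…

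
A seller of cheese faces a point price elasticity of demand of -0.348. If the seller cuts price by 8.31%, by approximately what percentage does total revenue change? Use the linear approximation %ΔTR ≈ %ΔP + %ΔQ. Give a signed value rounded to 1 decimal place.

%ΔQ ≈ Ed × %ΔP = (-0.348) × (-8.31%) = +2.8919%
%ΔTR ≈ %ΔP + %ΔQ = (-8.31%) + (+2.8919%) = -5.4181%

-5.4%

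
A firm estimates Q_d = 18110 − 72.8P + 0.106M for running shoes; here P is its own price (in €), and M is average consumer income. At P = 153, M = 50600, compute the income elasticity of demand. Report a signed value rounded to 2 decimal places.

0.43

At the given values, Q_d = 18110 − 72.8(153) + 0.106(50600) = 12335.2.
∂Q_d/∂M = 0.106.
E = (0.106) × (50600/12335.2) = 0.4348…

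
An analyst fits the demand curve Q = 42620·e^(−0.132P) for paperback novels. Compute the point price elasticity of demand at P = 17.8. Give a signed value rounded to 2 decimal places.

dQ/dP = −0.132·Q = -536.746. At P = 17.8, Q = 4066.26.
Ed = (dQ/dP)·(P/Q) = (-536.746) × (17.8/4066.26) = -2.3496

-2.35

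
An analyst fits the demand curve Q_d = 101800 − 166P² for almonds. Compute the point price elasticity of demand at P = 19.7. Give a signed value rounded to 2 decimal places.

dQ_d/dP = −2·166·P = -6540.4. At P = 19.7, Q_d = 37377.06.
Ed = (dQ_d/dP)·(P/Q_d) = (-6540.4) × (19.7/37377.06) = -3.4471…

-3.45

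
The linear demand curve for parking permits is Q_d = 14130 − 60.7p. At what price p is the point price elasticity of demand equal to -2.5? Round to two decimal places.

166.27

Ed = −60.7p/(14130 − 60.7p). Set this equal to -2.5:
60.7p = 2.5·(14130 − 60.7p) ⇒ 60.7p(1 + 2.5) = 2.5·14130
p = 2.5·14130 / (60.7·3.5) = 166.2744…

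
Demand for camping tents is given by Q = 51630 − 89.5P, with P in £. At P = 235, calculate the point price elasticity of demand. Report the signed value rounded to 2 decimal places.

dQ/dP = −89.5. At P = 235, Q = 51630 − 89.5(235) = 30597.5.
Ed = (dQ/dP)·(P/Q) = −89.5 × (235/30597.5) = -0.6873…

-0.69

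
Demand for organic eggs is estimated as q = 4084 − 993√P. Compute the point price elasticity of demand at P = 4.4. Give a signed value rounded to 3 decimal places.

-0.520

dq/dP = −993/(2√P) = -236.697. At P = 4.4, q = 2001.07.
Ed = (dq/dP)·(P/q) = (-236.697) × (4.4/2001.07) = -0.52045…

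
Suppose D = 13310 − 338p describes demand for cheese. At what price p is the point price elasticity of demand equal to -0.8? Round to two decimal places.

17.50

Ed = −338p/(13310 − 338p). Set this equal to -0.8:
338p = 0.8·(13310 − 338p) ⇒ 338p(1 + 0.8) = 0.8·13310
p = 0.8·13310 / (338·1.8) = 17.5016…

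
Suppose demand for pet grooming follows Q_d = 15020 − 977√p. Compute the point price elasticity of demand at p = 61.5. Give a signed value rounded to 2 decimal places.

dQ_d/dp = −977/(2√p) = -62.2912. At p = 61.5, Q_d = 7358.18.
Ed = (dQ_d/dp)·(p/Q_d) = (-62.2912) × (61.5/7358.18) = -0.5206…

-0.52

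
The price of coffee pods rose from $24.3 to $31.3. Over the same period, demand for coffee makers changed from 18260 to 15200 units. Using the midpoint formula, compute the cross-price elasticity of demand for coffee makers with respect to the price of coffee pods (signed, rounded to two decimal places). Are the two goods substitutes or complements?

%ΔQ_{coffee makers} = (15200 − 18260)/avg = -3060/16730 = -0.182904…
%ΔP_{coffee pods} = (31.3 − 24.3)/avg = 7/27.8 = 0.251798…
E_cross = (-3060/16730) / (7/27.8) = -0.7263…
E_cross < 0 ⇒ the goods are complements.

-0.73; complements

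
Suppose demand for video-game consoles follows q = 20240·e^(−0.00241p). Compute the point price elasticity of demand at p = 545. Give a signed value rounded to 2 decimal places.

-1.31

dq/dp = −0.00241·q = -13.1161. At p = 545, q = 5442.35.
Ed = (dq/dp)·(p/q) = (-13.1161) × (545/5442.35) = -1.3134…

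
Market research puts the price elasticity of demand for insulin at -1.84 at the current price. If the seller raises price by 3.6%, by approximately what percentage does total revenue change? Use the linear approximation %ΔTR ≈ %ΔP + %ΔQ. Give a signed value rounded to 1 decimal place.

%ΔQ ≈ Ed × %ΔP = (-1.84) × (+3.6%) = -6.6240%
%ΔTR ≈ %ΔP + %ΔQ = (+3.6%) + (-6.6240%) = -3.0240%

-3.0%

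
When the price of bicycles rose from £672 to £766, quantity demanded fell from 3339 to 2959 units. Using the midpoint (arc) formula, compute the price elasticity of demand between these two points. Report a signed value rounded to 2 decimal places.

-0.92

%ΔQ = (2959 − 3339) / [(3339 + 2959)/2] = -380/3149 = -0.120673…
%ΔP = (766 − 672) / [(672 + 766)/2] = 94/719 = 0.130737…
Arc Ed = %ΔQ / %ΔP = (-380/3149) / (94/719) = -0.9230…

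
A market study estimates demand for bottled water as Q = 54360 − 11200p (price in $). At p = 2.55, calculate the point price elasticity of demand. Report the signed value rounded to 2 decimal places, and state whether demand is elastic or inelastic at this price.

dQ/dp = −11200. At p = 2.55, Q = 54360 − 11200(2.55) = 25800.
Ed = (dQ/dp)·(p/Q) = −11200 × (2.55/25800) = -1.1069…
|Ed| = 1.11 > 1, so demand is elastic.

-1.11; elastic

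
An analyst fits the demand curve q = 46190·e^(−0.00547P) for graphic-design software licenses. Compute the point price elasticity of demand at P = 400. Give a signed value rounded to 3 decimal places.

-2.188

dq/dP = −0.00547·q = -28.3334. At P = 400, q = 5179.78.
Ed = (dq/dP)·(P/q) = (-28.3334) × (400/5179.78) = -2.188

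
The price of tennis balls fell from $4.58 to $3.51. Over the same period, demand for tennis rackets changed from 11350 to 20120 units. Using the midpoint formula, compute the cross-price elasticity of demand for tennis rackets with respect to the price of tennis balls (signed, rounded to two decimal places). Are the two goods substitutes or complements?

%ΔQ_{tennis rackets} = (20120 − 11350)/avg = 8770/15735 = 0.557356…
%ΔP_{tennis balls} = (3.51 − 4.58)/avg = -1.07/4.045 = -0.264524…
E_cross = (8770/15735) / (-1.07/4.045) = -2.1070…
E_cross < 0 ⇒ the goods are complements.

-2.11; complements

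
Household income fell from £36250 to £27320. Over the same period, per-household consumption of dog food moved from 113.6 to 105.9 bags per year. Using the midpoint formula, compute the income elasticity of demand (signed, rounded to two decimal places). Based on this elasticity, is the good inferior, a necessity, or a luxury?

%ΔQ = (105.9 − 113.6)/[( 113.6 + 105.9)/2] = -7.7/109.75 = -0.070159…
%ΔIncome = (27320 − 36250)/[( 36250 + 27320)/2] = -8930/31785 = -0.280950…
E_income = (-7.7/109.75) / (-8930/31785) = 0.2497…
0 < E_income < 1 ⇒ normal good, necessity.

0.25; necessity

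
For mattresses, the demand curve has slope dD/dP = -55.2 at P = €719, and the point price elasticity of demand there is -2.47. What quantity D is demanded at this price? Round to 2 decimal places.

16068.34

Ed = (dD/dP)·(P/D) ⇒ D = (dD/dP)·P/Ed = (-55.2)·719/(-2.47) = 16068.3400…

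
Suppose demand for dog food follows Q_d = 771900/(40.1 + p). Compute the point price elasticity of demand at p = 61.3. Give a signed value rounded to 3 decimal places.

dQ_d/dp = −771900/(40.1 + p)² = -75.0732. At p = 61.3, Q_d = 7612.43.
Ed = (dQ_d/dp)·(p/Q_d) = (-75.0732) × (61.3/7612.43) = -0.60453…

-0.605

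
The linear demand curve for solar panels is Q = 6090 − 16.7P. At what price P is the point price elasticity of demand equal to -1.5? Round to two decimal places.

Ed = −16.7P/(6090 − 16.7P). Set this equal to -1.5:
16.7P = 1.5·(6090 − 16.7P) ⇒ 16.7P(1 + 1.5) = 1.5·6090
P = 1.5·6090 / (16.7·2.5) = 218.8023…

218.80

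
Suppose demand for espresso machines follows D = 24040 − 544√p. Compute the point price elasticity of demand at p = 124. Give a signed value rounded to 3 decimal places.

-0.168

dD/dp = −544/(2√p) = -24.4263. At p = 124, D = 17982.3.
Ed = (dD/dp)·(p/D) = (-24.4263) × (124/17982.3) = -0.16843…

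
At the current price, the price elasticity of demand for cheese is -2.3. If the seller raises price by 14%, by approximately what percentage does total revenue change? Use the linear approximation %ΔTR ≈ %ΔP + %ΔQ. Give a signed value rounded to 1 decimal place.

%ΔQ ≈ Ed × %ΔP = (-2.3) × (+14%) = -32.2000%
%ΔTR ≈ %ΔP + %ΔQ = (+14%) + (-32.2000%) = -18.2000%

-18.2%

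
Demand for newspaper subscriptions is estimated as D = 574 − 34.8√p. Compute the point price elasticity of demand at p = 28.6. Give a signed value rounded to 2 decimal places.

dD/dp = −34.8/(2√p) = -3.25362. At p = 28.6, D = 387.893.
Ed = (dD/dp)·(p/D) = (-3.25362) × (28.6/387.893) = -0.2398…

-0.24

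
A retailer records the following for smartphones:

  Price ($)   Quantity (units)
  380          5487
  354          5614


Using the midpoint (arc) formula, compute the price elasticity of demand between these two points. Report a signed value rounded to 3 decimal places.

%ΔQ = (5614 − 5487) / [(5487 + 5614)/2] = 127/5550.5 = 0.022880…
%ΔP = (354 − 380) / [(380 + 354)/2] = -26/367 = -0.070844…
Arc Ed = %ΔQ / %ΔP = (127/5550.5) / (-26/367) = -0.32297…

-0.323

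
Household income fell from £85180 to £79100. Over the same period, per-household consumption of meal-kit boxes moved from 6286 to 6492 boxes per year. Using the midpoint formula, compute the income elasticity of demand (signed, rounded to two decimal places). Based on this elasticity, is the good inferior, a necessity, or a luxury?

-0.44; inferior

%ΔQ = (6492 − 6286)/[( 6286 + 6492)/2] = 206/6389 = 0.032242…
%ΔIncome = (79100 − 85180)/[( 85180 + 79100)/2] = -6080/82140 = -0.074019…
E_income = (206/6389) / (-6080/82140) = -0.4355…
E_income < 0 ⇒ inferior good.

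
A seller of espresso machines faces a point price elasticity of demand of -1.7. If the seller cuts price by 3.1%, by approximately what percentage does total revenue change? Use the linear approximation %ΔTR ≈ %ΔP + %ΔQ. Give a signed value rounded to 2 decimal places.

%ΔQ ≈ Ed × %ΔP = (-1.7) × (-3.1%) = +5.2700%
%ΔTR ≈ %ΔP + %ΔQ = (-3.1%) + (+5.2700%) = +2.1700%

+2.17%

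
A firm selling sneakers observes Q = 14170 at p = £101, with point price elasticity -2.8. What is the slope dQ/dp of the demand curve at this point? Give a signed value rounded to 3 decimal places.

Ed = (dQ/dp)·(p/Q) ⇒ dQ/dp = Ed·Q/p = (-2.8)·14170/101 = -392.83168…

-392.832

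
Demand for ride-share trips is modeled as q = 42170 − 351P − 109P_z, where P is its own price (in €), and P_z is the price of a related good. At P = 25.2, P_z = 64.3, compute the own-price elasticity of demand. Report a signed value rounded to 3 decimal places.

At the given values, q = 42170 − 351(25.2) − 109(64.3) = 26316.1.
∂q/∂P = −351.
E = (-351) × (25.2/26316.1) = -0.33611…

-0.336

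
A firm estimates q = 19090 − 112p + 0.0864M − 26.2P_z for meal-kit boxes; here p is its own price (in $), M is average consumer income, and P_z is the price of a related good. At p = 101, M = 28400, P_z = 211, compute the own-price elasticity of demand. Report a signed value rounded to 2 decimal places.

-2.40

At the given values, q = 19090 − 112(101) + 0.0864(28400) − 26.2(211) = 4703.56.
∂q/∂p = −112.
E = (-112) × (101/4703.56) = -2.4049…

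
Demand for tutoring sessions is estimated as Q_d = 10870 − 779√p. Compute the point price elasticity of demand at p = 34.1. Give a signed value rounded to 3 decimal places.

-0.360

dQ_d/dp = −779/(2√p) = -66.7007. At p = 34.1, Q_d = 6321.01.
Ed = (dQ_d/dp)·(p/Q_d) = (-66.7007) × (34.1/6321.01) = -0.35983…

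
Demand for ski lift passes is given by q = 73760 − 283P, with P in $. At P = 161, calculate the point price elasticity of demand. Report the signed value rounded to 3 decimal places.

dq/dP = −283. At P = 161, q = 73760 − 283(161) = 28197.
Ed = (dq/dP)·(P/q) = −283 × (161/28197) = -1.61588…

-1.616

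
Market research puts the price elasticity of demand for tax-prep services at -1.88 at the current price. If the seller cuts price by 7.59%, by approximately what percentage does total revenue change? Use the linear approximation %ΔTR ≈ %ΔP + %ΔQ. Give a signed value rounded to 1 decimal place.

%ΔQ ≈ Ed × %ΔP = (-1.88) × (-7.59%) = +14.2692%
%ΔTR ≈ %ΔP + %ΔQ = (-7.59%) + (+14.2692%) = +6.6792%

+6.7%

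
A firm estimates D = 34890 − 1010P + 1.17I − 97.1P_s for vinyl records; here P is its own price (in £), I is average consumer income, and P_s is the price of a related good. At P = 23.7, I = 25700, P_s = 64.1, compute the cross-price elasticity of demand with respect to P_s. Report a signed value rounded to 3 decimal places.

-0.179

At the given values, D = 34890 − 1010(23.7) + 1.17(25700) − 97.1(64.1) = 34797.89.
∂D/∂P_s = -97.1.
E = (-97.1) × (64.1/34797.89) = -0.17886…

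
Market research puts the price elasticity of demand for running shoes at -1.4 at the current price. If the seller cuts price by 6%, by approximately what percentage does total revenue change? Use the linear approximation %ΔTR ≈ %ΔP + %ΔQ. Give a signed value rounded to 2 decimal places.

+2.40%

%ΔQ ≈ Ed × %ΔP = (-1.4) × (-6%) = +8.4000%
%ΔTR ≈ %ΔP + %ΔQ = (-6%) + (+8.4000%) = +2.4000%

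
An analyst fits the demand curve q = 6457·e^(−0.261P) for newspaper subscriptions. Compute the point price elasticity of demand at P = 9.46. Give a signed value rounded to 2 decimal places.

dq/dP = −0.261·q = -142.683. At P = 9.46, q = 546.678.
Ed = (dq/dP)·(P/q) = (-142.683) × (9.46/546.678) = -2.4690…

-2.47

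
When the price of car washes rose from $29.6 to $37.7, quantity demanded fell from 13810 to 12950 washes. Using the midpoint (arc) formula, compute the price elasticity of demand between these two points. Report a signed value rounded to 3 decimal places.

%ΔQ = (12950 − 13810) / [(13810 + 12950)/2] = -860/13380 = -0.064275…
%ΔP = (37.7 − 29.6) / [(29.6 + 37.7)/2] = 8.1/33.65 = 0.240713…
Arc Ed = %ΔQ / %ΔP = (-860/13380) / (8.1/33.65) = -0.26701…

-0.267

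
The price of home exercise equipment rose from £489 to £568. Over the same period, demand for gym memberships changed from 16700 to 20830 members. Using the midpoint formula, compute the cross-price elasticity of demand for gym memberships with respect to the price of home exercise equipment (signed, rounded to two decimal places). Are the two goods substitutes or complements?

%ΔQ_{gym memberships} = (20830 − 16700)/avg = 4130/18765 = 0.220090…
%ΔP_{home exercise equipment} = (568 − 489)/avg = 79/528.5 = 0.149479…
E_cross = (4130/18765) / (79/528.5) = 1.4723…
E_cross > 0 ⇒ the goods are substitutes.

1.47; substitutes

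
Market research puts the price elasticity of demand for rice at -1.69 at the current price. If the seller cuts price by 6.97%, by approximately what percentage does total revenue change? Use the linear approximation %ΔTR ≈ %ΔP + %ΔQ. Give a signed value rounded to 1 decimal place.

%ΔQ ≈ Ed × %ΔP = (-1.69) × (-6.97%) = +11.7793%
%ΔTR ≈ %ΔP + %ΔQ = (-6.97%) + (+11.7793%) = +4.8093%

+4.8%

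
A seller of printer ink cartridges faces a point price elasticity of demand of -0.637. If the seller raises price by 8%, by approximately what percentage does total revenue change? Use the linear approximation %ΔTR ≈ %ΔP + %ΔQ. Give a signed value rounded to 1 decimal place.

+2.9%

%ΔQ ≈ Ed × %ΔP = (-0.637) × (+8%) = -5.0960%
%ΔTR ≈ %ΔP + %ΔQ = (+8%) + (-5.0960%) = +2.9040%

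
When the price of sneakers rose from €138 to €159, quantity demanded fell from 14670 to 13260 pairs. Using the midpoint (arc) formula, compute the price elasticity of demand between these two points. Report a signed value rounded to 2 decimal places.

-0.71

%ΔQ = (13260 − 14670) / [(14670 + 13260)/2] = -1410/13965 = -0.100966…
%ΔP = (159 − 138) / [(138 + 159)/2] = 21/148.5 = 0.141414…
Arc Ed = %ΔQ / %ΔP = (-1410/13965) / (21/148.5) = -0.7139…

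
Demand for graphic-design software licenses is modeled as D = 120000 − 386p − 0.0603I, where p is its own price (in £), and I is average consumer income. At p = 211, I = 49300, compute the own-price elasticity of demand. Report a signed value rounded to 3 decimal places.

At the given values, D = 120000 − 386(211) − 0.0603(49300) = 35581.21.
∂D/∂p = −386.
E = (-386) × (211/35581.21) = -2.28901…

-2.289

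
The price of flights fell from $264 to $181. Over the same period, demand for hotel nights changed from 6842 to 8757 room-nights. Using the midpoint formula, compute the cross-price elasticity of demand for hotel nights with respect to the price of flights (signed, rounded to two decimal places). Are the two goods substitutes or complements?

%ΔQ_{hotel nights} = (8757 − 6842)/avg = 1915/7799.5 = 0.245528…
%ΔP_{flights} = (181 − 264)/avg = -83/222.5 = -0.373033…
E_cross = (1915/7799.5) / (-83/222.5) = -0.6581…
E_cross < 0 ⇒ the goods are complements.

-0.66; complements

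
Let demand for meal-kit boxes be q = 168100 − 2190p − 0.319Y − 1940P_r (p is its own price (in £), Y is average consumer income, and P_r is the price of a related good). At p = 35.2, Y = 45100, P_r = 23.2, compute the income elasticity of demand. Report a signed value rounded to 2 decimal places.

At the given values, q = 168100 − 2190(35.2) − 0.319(45100) − 1940(23.2) = 31617.1.
∂q/∂Y = -0.319.
E = (-0.319) × (45100/31617.1) = -0.4550…

-0.46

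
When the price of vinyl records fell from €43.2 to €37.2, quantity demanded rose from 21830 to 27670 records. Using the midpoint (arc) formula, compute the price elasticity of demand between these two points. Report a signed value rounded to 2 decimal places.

%ΔQ = (27670 − 21830) / [(21830 + 27670)/2] = 5840/24750 = 0.235959…
%ΔP = (37.2 − 43.2) / [(43.2 + 37.2)/2] = -6/40.2 = -0.149253…
Arc Ed = %ΔQ / %ΔP = (5840/24750) / (-6/40.2) = -1.5809…

-1.58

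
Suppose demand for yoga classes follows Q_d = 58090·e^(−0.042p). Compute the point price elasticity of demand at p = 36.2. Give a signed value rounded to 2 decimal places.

-1.52

dQ_d/dp = −0.042·Q_d = -533.395. At p = 36.2, Q_d = 12699.9.
Ed = (dQ_d/dp)·(p/Q_d) = (-533.395) × (36.2/12699.9) = -1.5204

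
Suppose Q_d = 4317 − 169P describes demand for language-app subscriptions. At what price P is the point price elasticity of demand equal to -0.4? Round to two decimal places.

7.30

Ed = −169P/(4317 − 169P). Set this equal to -0.4:
169P = 0.4·(4317 − 169P) ⇒ 169P(1 + 0.4) = 0.4·4317
P = 0.4·4317 / (169·1.4) = 7.2983…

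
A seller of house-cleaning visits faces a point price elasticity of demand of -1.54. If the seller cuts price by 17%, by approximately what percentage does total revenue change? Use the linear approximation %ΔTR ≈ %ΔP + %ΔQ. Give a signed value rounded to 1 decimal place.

+9.2%

%ΔQ ≈ Ed × %ΔP = (-1.54) × (-17%) = +26.1800%
%ΔTR ≈ %ΔP + %ΔQ = (-17%) + (+26.1800%) = +9.1800%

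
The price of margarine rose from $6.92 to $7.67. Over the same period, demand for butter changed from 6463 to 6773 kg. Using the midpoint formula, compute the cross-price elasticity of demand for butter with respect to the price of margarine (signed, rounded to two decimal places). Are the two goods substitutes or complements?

%ΔQ_{butter} = (6773 − 6463)/avg = 310/6618 = 0.046841…
%ΔP_{margarine} = (7.67 − 6.92)/avg = 0.75/7.295 = 0.102810…
E_cross = (310/6618) / (0.75/7.295) = 0.4556…
E_cross > 0 ⇒ the goods are substitutes.

0.46; substitutes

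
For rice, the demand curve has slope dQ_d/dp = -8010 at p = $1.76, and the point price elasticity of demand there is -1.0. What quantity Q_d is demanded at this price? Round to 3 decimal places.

14097.600

Ed = (dQ_d/dp)·(p/Q_d) ⇒ Q_d = (dQ_d/dp)·p/Ed = (-8010)·1.76/(-1.0) = 14097.6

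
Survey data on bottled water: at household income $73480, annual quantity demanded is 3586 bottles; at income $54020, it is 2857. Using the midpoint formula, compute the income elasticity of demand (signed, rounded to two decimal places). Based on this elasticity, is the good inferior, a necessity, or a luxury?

%ΔQ = (2857 − 3586)/[( 3586 + 2857)/2] = -729/3221.5 = -0.226292…
%ΔIncome = (54020 − 73480)/[( 73480 + 54020)/2] = -19460/63750 = -0.305254…
E_income = (-729/3221.5) / (-19460/63750) = 0.7413…
0 < E_income < 1 ⇒ normal good, necessity.

0.74; necessity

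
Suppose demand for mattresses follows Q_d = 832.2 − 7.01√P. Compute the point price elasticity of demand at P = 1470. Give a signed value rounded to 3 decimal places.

-0.239

dQ_d/dP = −7.01/(2√P) = -0.0914175. At P = 1470, Q_d = 563.433.
Ed = (dQ_d/dP)·(P/Q_d) = (-0.0914175) × (1470/563.433) = -0.23850…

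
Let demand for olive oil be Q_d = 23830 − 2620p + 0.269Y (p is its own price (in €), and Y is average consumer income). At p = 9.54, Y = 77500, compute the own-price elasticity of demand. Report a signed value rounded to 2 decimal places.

At the given values, Q_d = 23830 − 2620(9.54) + 0.269(77500) = 19682.7.
∂Q_d/∂p = −2620.
E = (-2620) × (9.54/19682.7) = -1.2698…

-1.27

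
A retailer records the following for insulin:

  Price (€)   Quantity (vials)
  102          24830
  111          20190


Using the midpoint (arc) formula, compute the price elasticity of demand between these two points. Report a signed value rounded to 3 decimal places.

%ΔQ = (20190 − 24830) / [(24830 + 20190)/2] = -4640/22510 = -0.206130…
%ΔP = (111 − 102) / [(102 + 111)/2] = 9/106.5 = 0.084507…
Arc Ed = %ΔQ / %ΔP = (-4640/22510) / (9/106.5) = -2.43921…

-2.439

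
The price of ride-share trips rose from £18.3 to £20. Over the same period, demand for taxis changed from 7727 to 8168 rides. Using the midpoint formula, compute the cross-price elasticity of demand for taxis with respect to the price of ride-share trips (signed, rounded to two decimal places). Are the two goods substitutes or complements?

0.63; substitutes

%ΔQ_{taxis} = (8168 − 7727)/avg = 441/7947.5 = 0.055489…
%ΔP_{ride-share trips} = (20 − 18.3)/avg = 1.7/19.15 = 0.088772…
E_cross = (441/7947.5) / (1.7/19.15) = 0.6250…
E_cross > 0 ⇒ the goods are substitutes.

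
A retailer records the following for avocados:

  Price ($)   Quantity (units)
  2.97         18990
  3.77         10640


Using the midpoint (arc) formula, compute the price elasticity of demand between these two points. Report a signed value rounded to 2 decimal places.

%ΔQ = (10640 − 18990) / [(18990 + 10640)/2] = -8350/14815 = -0.563617…
%ΔP = (3.77 − 2.97) / [(2.97 + 3.77)/2] = 0.8/3.37 = 0.237388…
Arc Ed = %ΔQ / %ΔP = (-8350/14815) / (0.8/3.37) = -2.3742…

-2.37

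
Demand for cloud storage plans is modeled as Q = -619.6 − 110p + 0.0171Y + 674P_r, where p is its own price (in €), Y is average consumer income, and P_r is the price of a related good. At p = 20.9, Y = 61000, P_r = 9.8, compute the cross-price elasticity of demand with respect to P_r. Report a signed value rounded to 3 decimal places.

At the given values, Q = -619.6 − 110(20.9) + 0.0171(61000) + 674(9.8) = 4729.7.
∂Q/∂P_r = 674.
E = (674) × (9.8/4729.7) = 1.39653…

1.397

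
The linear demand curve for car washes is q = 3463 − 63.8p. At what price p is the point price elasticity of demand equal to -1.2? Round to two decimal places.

29.61

Ed = −63.8p/(3463 − 63.8p). Set this equal to -1.2:
63.8p = 1.2·(3463 − 63.8p) ⇒ 63.8p(1 + 1.2) = 1.2·3463
p = 1.2·3463 / (63.8·2.2) = 29.6067…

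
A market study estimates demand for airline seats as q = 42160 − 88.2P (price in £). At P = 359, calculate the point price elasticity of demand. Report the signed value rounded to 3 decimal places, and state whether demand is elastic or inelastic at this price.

dq/dP = −88.2. At P = 359, q = 42160 − 88.2(359) = 10496.2.
Ed = (dq/dP)·(P/q) = −88.2 × (359/10496.2) = -3.01669…
|Ed| = 3.017 > 1, so demand is elastic.

-3.017; elastic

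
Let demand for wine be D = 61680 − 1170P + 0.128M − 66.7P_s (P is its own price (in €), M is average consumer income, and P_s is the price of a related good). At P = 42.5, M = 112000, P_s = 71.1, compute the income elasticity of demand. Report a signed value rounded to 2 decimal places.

At the given values, D = 61680 − 1170(42.5) + 0.128(112000) − 66.7(71.1) = 21548.63.
∂D/∂M = 0.128.
E = (0.128) × (112000/21548.63) = 0.6652…

0.67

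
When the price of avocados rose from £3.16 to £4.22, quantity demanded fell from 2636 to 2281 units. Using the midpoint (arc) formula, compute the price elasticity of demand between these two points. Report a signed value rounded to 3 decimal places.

-0.503

%ΔQ = (2281 − 2636) / [(2636 + 2281)/2] = -355/2458.5 = -0.144396…
%ΔP = (4.22 − 3.16) / [(3.16 + 4.22)/2] = 1.06/3.69 = 0.287262…
Arc Ed = %ΔQ / %ΔP = (-355/2458.5) / (1.06/3.69) = -0.50266…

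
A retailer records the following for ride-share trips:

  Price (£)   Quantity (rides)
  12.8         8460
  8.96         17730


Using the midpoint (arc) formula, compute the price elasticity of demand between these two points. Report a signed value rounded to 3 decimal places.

%ΔQ = (17730 − 8460) / [(8460 + 17730)/2] = 9270/13095 = 0.707903…
%ΔP = (8.96 − 12.8) / [(12.8 + 8.96)/2] = -3.84/10.88 = -0.352941…
Arc Ed = %ΔQ / %ΔP = (9270/13095) / (-3.84/10.88) = -2.00572…

-2.006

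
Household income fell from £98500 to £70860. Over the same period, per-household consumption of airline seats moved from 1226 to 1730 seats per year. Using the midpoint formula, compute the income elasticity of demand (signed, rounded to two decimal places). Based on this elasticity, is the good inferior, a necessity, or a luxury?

-1.04; inferior

%ΔQ = (1730 − 1226)/[( 1226 + 1730)/2] = 504/1478 = 0.341001…
%ΔIncome = (70860 − 98500)/[( 98500 + 70860)/2] = -27640/84680 = -0.326405…
E_income = (504/1478) / (-27640/84680) = -1.0447…
E_income < 0 ⇒ inferior good.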